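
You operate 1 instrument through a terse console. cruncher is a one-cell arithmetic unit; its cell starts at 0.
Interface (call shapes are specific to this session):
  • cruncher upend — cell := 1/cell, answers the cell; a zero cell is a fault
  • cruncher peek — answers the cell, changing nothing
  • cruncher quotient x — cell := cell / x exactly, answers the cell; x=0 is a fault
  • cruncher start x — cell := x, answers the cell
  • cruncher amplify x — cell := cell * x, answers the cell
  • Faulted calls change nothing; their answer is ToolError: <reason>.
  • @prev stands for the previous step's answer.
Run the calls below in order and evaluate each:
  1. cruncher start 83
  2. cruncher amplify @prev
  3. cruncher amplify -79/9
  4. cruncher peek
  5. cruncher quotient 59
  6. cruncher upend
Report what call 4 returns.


Then cruncher start using x=83, yielding 83.
Using cruncher amplify using x=@prev, — result: 6889.
I try cruncher amplify using x=-79/9, → -544231/9.
I try cruncher peek: -544231/9.
Then cruncher quotient using x=59, and get -544231/531.
Invoking cruncher upend: -531/544231.

Answer: -544231/9


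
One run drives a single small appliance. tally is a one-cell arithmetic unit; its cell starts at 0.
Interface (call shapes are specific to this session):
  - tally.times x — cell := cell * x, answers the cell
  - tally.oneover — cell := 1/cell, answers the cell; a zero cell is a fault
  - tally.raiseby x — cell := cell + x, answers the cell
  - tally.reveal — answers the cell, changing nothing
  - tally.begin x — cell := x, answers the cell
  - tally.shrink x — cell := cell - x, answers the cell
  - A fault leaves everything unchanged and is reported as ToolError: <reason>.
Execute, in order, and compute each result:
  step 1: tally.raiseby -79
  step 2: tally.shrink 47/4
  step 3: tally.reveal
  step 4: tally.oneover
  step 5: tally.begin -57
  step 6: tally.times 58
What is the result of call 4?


Next I call tally.raiseby on x=-79, and see -79.
Invoking tally.shrink on x=47/4, and see -363/4.
I try tally.reveal, giving -363/4.
Next I call tally.oneover(), and see -4/363.
Invoking tally.begin on x=-57: -57.
I use tally.times on x=58, yielding -3306.

Answer: -4/363


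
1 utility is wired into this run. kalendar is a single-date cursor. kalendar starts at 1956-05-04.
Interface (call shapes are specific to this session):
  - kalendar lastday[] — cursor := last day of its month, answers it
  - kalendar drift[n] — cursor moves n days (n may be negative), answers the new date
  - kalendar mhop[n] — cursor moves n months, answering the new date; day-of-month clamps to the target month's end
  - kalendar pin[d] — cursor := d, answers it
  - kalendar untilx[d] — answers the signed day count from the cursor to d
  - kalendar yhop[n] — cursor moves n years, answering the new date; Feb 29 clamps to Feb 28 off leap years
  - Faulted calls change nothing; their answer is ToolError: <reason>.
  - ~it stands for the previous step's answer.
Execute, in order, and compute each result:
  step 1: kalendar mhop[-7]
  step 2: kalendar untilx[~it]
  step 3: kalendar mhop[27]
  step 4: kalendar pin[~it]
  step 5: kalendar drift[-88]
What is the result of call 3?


Answer: 1958-01-04

Derivation:
Do: kalendar mhop[n=-7]
See: 1955-10-04
Do: kalendar untilx[d=~it]
See: 0
Do: kalendar mhop[n=27]
See: 1958-01-04
Do: kalendar pin[d=~it]
See: 1958-01-04
Do: kalendar drift[n=-88]
See: 1957-10-08


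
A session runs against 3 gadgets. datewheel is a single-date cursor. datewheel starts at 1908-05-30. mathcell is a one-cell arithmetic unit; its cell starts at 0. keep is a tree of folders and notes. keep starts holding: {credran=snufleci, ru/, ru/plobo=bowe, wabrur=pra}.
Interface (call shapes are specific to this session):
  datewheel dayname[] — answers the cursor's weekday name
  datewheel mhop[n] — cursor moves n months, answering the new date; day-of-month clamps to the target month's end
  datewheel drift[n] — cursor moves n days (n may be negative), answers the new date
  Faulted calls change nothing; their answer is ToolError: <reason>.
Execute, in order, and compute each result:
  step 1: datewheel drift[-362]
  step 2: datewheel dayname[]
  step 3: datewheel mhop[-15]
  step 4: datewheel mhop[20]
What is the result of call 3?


Answer: 1906-03-03

Derivation:
Act: datewheel drift[n='-362']
Obs: 1907-06-03
Act: datewheel dayname[]
Obs: Monday
Act: datewheel mhop[n='-15']
Obs: 1906-03-03
Act: datewheel mhop[n='20']
Obs: 1907-11-03


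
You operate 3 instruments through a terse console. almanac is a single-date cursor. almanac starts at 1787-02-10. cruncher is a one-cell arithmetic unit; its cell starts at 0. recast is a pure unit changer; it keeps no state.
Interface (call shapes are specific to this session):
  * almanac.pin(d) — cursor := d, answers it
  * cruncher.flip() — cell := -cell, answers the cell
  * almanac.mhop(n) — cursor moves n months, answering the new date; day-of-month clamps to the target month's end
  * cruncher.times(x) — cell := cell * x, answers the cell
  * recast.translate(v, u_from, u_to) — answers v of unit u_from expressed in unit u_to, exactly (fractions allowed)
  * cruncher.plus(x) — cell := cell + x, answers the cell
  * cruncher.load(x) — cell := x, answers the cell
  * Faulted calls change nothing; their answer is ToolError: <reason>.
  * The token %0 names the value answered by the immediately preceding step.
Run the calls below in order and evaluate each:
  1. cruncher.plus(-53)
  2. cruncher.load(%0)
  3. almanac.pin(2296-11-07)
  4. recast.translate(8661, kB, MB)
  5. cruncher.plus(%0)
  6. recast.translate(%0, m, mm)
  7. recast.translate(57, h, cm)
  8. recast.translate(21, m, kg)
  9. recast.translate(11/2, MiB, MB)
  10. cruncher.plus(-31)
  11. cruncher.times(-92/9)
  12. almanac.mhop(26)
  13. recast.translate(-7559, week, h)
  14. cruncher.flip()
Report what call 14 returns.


Answer: -192533/250

Derivation:
>>> cruncher.plus x='-53'
:: -53
>>> cruncher.load x='%0'
:: -53
>>> almanac.pin d='2296-11-07'
:: 2296-11-07
>>> recast.translate v='8661' u_from='kB' u_to='MB'
:: 8661/1000
>>> cruncher.plus x='%0'
:: -44339/1000
>>> recast.translate v='%0' u_from='m' u_to='mm'
:: -44339
>>> recast.translate v='57' u_from='h' u_to='cm'
:: ToolError: incompatible units
>>> recast.translate v='21' u_from='m' u_to='kg'
:: ToolError: incompatible units
>>> recast.translate v='11/2' u_from='MiB' u_to='MB'
:: 90112/15625
>>> cruncher.plus x='-31'
:: -75339/1000
>>> cruncher.times x='-92/9'
:: 192533/250
>>> almanac.mhop n='26'
:: 2299-01-07
>>> recast.translate v='-7559' u_from='week' u_to='h'
:: -1269912
>>> cruncher.flip
:: -192533/250


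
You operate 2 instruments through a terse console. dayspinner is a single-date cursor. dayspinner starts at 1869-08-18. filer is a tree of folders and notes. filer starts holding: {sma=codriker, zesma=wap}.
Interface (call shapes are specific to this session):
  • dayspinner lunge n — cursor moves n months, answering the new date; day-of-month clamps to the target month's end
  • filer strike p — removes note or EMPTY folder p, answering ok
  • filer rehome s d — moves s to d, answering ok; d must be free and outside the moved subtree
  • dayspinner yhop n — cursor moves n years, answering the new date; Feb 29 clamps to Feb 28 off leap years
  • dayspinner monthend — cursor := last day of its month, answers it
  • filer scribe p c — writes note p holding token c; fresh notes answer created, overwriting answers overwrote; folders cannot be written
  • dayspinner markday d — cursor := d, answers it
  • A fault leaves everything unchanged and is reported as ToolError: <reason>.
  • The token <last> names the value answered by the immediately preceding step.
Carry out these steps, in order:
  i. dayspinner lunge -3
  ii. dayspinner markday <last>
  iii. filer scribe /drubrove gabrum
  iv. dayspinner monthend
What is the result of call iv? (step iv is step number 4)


Answer: 1869-05-31

Derivation:
I call dayspinner lunge passing n=-3, — result: 1869-05-18.
I invoke dayspinner markday passing d=<last>: 1869-05-18.
Now I run filer scribe passing p=/drubrove, c=gabrum, which returns created.
I try dayspinner monthend, and see 1869-05-31.


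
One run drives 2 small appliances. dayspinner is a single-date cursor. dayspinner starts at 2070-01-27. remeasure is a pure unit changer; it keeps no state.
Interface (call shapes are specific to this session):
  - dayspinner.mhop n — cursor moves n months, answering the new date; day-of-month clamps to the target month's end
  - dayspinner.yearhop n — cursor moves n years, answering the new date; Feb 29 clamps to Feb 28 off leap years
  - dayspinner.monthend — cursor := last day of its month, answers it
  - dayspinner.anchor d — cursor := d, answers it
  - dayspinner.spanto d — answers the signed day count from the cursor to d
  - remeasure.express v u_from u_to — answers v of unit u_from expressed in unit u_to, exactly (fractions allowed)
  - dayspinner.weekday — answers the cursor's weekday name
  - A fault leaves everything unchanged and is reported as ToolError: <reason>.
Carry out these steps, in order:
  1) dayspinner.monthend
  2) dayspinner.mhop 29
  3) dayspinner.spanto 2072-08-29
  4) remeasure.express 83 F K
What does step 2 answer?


Answer: 2072-06-30

Derivation:
>> dayspinner.monthend()
<< 2070-01-31
>> dayspinner.mhop(29)
<< 2072-06-30
>> dayspinner.spanto(2072-08-29)
<< 60
>> remeasure.express(83, F, K)
<< 18089/60


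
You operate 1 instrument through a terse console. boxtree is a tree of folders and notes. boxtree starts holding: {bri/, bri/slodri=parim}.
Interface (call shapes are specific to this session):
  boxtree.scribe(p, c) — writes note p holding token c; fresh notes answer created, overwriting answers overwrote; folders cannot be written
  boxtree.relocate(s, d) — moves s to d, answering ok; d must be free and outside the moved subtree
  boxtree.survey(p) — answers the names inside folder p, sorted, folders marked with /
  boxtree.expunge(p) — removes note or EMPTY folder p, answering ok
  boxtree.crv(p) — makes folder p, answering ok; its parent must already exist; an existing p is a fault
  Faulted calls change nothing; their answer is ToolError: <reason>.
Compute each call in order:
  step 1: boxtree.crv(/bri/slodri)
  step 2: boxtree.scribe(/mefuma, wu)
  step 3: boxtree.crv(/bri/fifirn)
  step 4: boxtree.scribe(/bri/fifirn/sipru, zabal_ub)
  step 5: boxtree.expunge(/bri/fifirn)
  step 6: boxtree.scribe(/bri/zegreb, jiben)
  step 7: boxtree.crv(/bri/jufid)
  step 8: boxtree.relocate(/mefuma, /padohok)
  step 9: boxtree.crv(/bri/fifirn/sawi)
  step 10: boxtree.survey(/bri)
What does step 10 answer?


Answer: [fifirn/, jufid/, slodri, zegreb]

Derivation:
-> boxtree.crv(p: /bri/slodri)
<- ToolError: exists
-> boxtree.scribe(p: /mefuma, c: wu)
<- created
-> boxtree.crv(p: /bri/fifirn)
<- ok
-> boxtree.scribe(p: /bri/fifirn/sipru, c: zabal_ub)
<- created
-> boxtree.expunge(p: /bri/fifirn)
<- ToolError: not empty
-> boxtree.scribe(p: /bri/zegreb, c: jiben)
<- created
-> boxtree.crv(p: /bri/jufid)
<- ok
-> boxtree.relocate(s: /mefuma, d: /padohok)
<- ok
-> boxtree.crv(p: /bri/fifirn/sawi)
<- ok
-> boxtree.survey(p: /bri)
<- [fifirn/, jufid/, slodri, zegreb]


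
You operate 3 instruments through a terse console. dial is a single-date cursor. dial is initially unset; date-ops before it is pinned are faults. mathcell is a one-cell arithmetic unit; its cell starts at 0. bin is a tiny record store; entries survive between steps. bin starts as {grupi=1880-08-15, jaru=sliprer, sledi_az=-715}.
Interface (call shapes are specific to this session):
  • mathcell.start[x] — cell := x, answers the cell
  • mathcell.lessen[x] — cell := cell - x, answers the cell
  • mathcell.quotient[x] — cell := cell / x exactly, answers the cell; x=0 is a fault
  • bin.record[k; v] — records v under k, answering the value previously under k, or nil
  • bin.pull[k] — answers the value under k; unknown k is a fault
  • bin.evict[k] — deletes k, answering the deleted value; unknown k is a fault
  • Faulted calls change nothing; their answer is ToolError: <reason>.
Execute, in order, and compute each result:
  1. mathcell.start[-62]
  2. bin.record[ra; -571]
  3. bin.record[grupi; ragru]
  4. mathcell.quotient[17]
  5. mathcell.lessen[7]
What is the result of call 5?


Answer: -181/17

Derivation:
·→ start(x: -62)
·← -62
·→ record(k: ra, v: -571)
·← nil
·→ record(k: grupi, v: ragru)
·← 1880-08-15
·→ quotient(x: 17)
·← -62/17
·→ lessen(x: 7)
·← -181/17


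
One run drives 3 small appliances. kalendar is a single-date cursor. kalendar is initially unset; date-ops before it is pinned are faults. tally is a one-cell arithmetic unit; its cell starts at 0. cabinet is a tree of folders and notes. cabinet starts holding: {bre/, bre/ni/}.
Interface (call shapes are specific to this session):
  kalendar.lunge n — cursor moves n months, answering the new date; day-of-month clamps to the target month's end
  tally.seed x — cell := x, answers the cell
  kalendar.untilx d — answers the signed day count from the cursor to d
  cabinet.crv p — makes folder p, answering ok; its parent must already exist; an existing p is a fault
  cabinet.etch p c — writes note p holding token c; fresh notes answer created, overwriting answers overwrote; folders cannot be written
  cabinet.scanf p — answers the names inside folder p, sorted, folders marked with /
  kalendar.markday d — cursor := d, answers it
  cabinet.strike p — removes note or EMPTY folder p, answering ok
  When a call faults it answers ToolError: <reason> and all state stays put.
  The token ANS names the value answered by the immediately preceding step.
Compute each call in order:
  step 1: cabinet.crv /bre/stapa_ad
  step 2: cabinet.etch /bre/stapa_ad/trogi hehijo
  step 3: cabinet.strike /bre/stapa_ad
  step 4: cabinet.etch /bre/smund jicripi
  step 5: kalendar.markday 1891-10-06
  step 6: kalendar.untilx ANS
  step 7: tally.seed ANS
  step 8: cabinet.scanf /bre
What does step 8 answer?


Answer: [ni/, smund, stapa_ad/]

Derivation:
Do: crv[p: /bre/stapa_ad]
See: ok
Do: etch[p: /bre/stapa_ad/trogi; c: hehijo]
See: created
Do: strike[p: /bre/stapa_ad]
See: ToolError: not empty
Do: etch[p: /bre/smund; c: jicripi]
See: created
Do: markday[d: 1891-10-06]
See: 1891-10-06
Do: untilx[d: ANS]
See: 0
Do: seed[x: ANS]
See: 0
Do: scanf[p: /bre]
See: [ni/, smund, stapa_ad/]


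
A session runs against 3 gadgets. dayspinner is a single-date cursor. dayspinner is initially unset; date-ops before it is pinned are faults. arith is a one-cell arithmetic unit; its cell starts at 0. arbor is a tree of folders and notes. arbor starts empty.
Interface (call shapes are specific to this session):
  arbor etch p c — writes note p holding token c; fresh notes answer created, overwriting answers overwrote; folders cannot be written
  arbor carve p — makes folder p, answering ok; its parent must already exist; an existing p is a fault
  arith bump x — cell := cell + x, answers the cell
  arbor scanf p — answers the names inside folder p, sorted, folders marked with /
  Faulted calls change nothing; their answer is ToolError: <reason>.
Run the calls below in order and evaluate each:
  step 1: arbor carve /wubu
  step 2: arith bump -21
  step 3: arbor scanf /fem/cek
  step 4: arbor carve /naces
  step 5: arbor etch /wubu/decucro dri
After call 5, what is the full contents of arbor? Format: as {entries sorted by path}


% arbor carve /wubu
:: ok
% arith bump -21
:: -21
% arbor scanf /fem/cek
:: ToolError: not found
% arbor carve /naces
:: ok
% arbor etch /wubu/decucro dri
:: created

Answer: {naces/, wubu/, wubu/decucro=dri}


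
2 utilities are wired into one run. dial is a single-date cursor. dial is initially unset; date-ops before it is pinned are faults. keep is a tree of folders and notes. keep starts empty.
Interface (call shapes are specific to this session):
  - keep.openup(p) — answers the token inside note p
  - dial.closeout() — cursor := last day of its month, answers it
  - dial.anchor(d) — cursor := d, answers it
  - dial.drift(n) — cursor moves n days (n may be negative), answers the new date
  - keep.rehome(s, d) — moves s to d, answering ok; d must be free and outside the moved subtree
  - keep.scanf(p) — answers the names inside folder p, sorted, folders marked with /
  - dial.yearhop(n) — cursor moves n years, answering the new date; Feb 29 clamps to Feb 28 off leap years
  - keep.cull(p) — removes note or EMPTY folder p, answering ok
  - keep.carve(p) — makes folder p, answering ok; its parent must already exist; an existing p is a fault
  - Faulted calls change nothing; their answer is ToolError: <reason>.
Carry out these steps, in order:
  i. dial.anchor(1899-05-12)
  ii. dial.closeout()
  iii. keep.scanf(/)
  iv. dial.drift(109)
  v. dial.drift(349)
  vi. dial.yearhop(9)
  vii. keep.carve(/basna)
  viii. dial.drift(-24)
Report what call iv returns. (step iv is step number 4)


Answer: 1899-09-17

Derivation:
;; anchor(d='1899-05-12') : 1899-05-12
;; closeout() : 1899-05-31
;; scanf(p='/') : []
;; drift(n='109') : 1899-09-17
;; drift(n='349') : 1900-09-01
;; yearhop(n='9') : 1909-09-01
;; carve(p='/basna') : ok
;; drift(n='-24') : 1909-08-08


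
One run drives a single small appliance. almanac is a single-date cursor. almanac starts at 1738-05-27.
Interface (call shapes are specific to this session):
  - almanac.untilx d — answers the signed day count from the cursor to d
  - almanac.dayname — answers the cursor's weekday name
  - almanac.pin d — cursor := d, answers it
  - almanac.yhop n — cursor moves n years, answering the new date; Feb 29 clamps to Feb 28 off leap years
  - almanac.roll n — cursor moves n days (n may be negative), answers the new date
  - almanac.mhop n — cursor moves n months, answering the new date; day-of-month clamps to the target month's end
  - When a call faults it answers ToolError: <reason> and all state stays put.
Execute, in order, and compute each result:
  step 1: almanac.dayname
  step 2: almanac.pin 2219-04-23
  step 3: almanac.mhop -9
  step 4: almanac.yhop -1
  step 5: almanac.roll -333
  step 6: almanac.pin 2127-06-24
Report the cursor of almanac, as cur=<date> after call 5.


→ almanac.dayname()
← Tuesday
→ almanac.pin(d='2219-04-23')
← 2219-04-23
→ almanac.mhop(n='-9')
← 2218-07-23
→ almanac.yhop(n='-1')
← 2217-07-23
→ almanac.roll(n='-333')
← 2216-08-24
→ almanac.pin(d='2127-06-24')
← 2127-06-24

Answer: cur=2216-08-24


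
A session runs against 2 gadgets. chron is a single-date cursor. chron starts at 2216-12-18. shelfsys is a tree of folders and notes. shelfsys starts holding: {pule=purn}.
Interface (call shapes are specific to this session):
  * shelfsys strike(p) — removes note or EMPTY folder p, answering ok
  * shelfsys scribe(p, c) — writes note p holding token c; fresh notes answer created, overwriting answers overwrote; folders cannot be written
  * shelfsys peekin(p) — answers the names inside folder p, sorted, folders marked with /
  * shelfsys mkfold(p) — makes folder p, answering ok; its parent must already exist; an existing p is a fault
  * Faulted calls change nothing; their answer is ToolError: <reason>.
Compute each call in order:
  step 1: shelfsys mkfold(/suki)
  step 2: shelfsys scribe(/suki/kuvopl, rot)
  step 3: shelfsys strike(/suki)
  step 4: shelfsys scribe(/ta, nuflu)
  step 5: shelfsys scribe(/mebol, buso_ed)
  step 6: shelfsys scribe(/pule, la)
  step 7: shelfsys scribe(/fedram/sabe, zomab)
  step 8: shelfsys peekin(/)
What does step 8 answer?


Answer: [mebol, pule, suki/, ta]

Derivation:
·→ shelfsys mkfold(p=/suki)
·← ok
·→ shelfsys scribe(p=/suki/kuvopl, c=rot)
·← created
·→ shelfsys strike(p=/suki)
·← ToolError: not empty
·→ shelfsys scribe(p=/ta, c=nuflu)
·← created
·→ shelfsys scribe(p=/mebol, c=buso_ed)
·← created
·→ shelfsys scribe(p=/pule, c=la)
·← overwrote
·→ shelfsys scribe(p=/fedram/sabe, c=zomab)
·← ToolError: no parent
·→ shelfsys peekin(p=/)
·← [mebol, pule, suki/, ta]


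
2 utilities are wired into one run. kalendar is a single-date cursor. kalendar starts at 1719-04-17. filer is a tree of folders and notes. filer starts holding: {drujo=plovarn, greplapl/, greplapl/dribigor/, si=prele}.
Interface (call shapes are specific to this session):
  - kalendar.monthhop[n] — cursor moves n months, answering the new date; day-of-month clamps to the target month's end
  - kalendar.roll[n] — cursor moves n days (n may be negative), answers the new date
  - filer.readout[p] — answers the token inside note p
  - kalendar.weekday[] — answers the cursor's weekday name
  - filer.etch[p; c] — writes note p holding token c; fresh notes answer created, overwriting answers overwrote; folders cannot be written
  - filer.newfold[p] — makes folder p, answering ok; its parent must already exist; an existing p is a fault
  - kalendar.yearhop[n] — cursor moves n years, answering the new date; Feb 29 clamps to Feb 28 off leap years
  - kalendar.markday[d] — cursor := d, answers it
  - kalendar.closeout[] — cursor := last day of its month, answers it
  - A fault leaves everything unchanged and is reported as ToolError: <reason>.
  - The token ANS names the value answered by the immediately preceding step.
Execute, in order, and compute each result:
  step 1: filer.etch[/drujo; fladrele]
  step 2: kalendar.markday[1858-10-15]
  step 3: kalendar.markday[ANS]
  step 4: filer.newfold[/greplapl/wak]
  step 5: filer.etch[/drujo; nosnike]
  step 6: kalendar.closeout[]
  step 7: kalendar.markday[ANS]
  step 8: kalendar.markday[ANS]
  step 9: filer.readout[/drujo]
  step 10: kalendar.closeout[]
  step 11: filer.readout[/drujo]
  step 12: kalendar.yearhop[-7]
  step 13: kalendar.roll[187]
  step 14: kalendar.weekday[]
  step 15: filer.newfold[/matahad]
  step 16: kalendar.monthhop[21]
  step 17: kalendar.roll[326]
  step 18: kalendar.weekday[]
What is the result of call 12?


→ filer.etch(p=/drujo, c=fladrele)
← overwrote
→ kalendar.markday(d=1858-10-15)
← 1858-10-15
→ kalendar.markday(d=ANS)
← 1858-10-15
→ filer.newfold(p=/greplapl/wak)
← ok
→ filer.etch(p=/drujo, c=nosnike)
← overwrote
→ kalendar.closeout()
← 1858-10-31
→ kalendar.markday(d=ANS)
← 1858-10-31
→ kalendar.markday(d=ANS)
← 1858-10-31
→ filer.readout(p=/drujo)
← nosnike
→ kalendar.closeout()
← 1858-10-31
→ filer.readout(p=/drujo)
← nosnike
→ kalendar.yearhop(n=-7)
← 1851-10-31
→ kalendar.roll(n=187)
← 1852-05-05
→ kalendar.weekday()
← Wednesday
→ filer.newfold(p=/matahad)
← ok
→ kalendar.monthhop(n=21)
← 1854-02-05
→ kalendar.roll(n=326)
← 1854-12-28
→ kalendar.weekday()
← Thursday

Answer: 1851-10-31


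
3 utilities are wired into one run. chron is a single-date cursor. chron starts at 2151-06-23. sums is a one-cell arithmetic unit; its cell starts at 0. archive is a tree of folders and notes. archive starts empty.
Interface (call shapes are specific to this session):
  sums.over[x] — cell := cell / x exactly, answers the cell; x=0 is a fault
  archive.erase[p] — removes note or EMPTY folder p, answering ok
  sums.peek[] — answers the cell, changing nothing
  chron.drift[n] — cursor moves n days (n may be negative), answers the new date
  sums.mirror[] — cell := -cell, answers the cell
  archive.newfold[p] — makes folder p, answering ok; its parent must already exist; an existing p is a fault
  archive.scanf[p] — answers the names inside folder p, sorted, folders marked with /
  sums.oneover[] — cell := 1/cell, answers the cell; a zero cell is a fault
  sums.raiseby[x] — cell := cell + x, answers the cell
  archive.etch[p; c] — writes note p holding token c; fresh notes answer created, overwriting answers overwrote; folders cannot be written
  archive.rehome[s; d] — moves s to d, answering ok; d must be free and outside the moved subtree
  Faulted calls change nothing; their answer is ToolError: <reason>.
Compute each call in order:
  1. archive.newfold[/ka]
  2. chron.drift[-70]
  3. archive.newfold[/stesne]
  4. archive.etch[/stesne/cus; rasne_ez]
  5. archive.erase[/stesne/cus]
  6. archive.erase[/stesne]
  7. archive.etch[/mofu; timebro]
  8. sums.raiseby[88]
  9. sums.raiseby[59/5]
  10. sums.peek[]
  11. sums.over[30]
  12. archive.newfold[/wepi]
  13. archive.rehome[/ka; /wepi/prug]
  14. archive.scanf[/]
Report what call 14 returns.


Invoking newfold passing p→/ka, and observe ok.
I invoke drift passing n→-70, → 2151-04-14.
I invoke newfold passing p→/stesne, which returns ok.
I call etch passing p→/stesne/cus, c→rasne_ez: created.
I run erase passing p→/stesne/cus, yielding ok.
Then erase passing p→/stesne, and observe ok.
I invoke etch passing p→/mofu, c→timebro, yielding created.
I try raiseby passing x→88, and get 88.
Using raiseby passing x→59/5, → 499/5.
I call peek(), and see 499/5.
I call over passing x→30, which returns 499/150.
I run newfold passing p→/wepi, and observe ok.
Calling rehome passing s→/ka, d→/wepi/prug, — result: ok.
I run scanf passing p→/, and get [mofu, wepi/].

Answer: [mofu, wepi/]


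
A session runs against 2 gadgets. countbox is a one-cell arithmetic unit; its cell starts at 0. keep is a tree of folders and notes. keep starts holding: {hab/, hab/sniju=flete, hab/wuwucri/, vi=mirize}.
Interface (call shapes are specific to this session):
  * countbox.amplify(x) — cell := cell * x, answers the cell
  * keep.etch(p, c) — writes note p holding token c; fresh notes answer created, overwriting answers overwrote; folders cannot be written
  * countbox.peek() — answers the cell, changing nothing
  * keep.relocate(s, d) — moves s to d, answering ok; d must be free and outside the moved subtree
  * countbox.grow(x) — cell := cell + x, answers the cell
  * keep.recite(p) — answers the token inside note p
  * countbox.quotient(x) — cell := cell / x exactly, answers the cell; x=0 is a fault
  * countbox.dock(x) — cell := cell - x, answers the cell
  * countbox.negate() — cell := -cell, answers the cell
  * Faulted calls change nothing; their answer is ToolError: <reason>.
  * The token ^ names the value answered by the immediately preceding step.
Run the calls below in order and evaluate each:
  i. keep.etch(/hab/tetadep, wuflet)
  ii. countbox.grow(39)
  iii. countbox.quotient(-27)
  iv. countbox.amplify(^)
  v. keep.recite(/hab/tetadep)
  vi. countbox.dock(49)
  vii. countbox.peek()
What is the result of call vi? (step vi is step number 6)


Answer: -3800/81

Derivation:
·→ etch(/hab/tetadep, wuflet)
·← created
·→ grow(39)
·← 39
·→ quotient(-27)
·← -13/9
·→ amplify(^)
·← 169/81
·→ recite(/hab/tetadep)
·← wuflet
·→ dock(49)
·← -3800/81
·→ peek()
·← -3800/81


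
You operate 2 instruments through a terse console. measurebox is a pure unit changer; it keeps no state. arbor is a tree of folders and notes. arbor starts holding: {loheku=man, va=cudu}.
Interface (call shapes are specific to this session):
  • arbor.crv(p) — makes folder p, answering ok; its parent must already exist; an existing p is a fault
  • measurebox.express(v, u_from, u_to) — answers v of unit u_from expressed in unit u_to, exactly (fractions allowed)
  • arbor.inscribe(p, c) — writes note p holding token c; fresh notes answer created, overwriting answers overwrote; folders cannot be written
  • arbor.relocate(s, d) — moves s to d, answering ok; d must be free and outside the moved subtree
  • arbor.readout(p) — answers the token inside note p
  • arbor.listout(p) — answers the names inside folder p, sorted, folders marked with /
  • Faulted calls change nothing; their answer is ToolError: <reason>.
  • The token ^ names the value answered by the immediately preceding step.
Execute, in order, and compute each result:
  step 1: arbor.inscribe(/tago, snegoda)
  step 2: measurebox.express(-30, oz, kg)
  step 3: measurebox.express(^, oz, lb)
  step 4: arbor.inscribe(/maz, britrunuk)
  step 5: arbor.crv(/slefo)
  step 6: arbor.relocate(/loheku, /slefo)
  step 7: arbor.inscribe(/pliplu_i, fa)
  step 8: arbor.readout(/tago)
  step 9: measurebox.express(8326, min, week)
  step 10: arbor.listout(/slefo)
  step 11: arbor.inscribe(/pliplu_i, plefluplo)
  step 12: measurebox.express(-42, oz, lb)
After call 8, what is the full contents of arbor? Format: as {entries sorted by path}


Answer: {loheku=man, maz=britrunuk, pliplu_i=fa, slefo/, tago=snegoda, va=cudu}

Derivation:
>> arbor.inscribe(p: /tago, c: snegoda)
<< created
>> measurebox.express(v: -30, u_from: oz, u_to: kg)
<< -136077711/160000000
>> measurebox.express(v: ^, u_from: oz, u_to: lb)
<< -136077711/2560000000
>> arbor.inscribe(p: /maz, c: britrunuk)
<< created
>> arbor.crv(p: /slefo)
<< ok
>> arbor.relocate(s: /loheku, d: /slefo)
<< ToolError: exists
>> arbor.inscribe(p: /pliplu_i, c: fa)
<< created
>> arbor.readout(p: /tago)
<< snegoda
>> measurebox.express(v: 8326, u_from: min, u_to: week)
<< 4163/5040
>> arbor.listout(p: /slefo)
<< []
>> arbor.inscribe(p: /pliplu_i, c: plefluplo)
<< overwrote
>> measurebox.express(v: -42, u_from: oz, u_to: lb)
<< -21/8


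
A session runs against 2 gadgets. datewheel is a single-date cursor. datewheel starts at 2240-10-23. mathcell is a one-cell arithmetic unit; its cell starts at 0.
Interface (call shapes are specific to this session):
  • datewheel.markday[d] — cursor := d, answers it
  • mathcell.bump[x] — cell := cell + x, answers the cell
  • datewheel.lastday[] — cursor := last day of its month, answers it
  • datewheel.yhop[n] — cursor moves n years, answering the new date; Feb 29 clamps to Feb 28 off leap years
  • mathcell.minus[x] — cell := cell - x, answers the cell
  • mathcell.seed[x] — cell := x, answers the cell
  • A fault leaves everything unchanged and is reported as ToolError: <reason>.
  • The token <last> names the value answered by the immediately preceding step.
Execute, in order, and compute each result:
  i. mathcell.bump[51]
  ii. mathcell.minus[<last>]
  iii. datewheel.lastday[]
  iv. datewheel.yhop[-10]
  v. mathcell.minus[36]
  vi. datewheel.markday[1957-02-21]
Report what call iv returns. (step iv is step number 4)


→ bump(x→51)
← 51
→ minus(x→<last>)
← 0
→ lastday()
← 2240-10-31
→ yhop(n→-10)
← 2230-10-31
→ minus(x→36)
← -36
→ markday(d→1957-02-21)
← 1957-02-21

Answer: 2230-10-31


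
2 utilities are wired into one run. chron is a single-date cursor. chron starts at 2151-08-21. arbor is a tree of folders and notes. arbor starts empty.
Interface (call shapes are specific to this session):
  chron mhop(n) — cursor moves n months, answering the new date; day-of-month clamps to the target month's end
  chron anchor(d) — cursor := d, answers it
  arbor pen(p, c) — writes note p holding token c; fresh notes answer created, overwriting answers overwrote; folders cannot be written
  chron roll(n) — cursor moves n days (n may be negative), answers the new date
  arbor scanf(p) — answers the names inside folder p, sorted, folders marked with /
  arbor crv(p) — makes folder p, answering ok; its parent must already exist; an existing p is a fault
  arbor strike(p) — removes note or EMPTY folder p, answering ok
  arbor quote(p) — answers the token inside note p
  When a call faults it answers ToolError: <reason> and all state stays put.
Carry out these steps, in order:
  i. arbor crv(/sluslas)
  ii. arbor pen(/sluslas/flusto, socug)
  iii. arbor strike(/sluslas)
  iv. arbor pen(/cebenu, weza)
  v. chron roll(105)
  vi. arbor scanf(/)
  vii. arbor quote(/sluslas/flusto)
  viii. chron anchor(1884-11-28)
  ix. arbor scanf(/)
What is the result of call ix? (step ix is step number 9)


% arbor crv p: /sluslas
  ok
% arbor pen p: /sluslas/flusto c: socug
  created
% arbor strike p: /sluslas
  ToolError: not empty
% arbor pen p: /cebenu c: weza
  created
% chron roll n: 105
  2151-12-04
% arbor scanf p: /
  [cebenu, sluslas/]
% arbor quote p: /sluslas/flusto
  socug
% chron anchor d: 1884-11-28
  1884-11-28
% arbor scanf p: /
  [cebenu, sluslas/]

Answer: [cebenu, sluslas/]


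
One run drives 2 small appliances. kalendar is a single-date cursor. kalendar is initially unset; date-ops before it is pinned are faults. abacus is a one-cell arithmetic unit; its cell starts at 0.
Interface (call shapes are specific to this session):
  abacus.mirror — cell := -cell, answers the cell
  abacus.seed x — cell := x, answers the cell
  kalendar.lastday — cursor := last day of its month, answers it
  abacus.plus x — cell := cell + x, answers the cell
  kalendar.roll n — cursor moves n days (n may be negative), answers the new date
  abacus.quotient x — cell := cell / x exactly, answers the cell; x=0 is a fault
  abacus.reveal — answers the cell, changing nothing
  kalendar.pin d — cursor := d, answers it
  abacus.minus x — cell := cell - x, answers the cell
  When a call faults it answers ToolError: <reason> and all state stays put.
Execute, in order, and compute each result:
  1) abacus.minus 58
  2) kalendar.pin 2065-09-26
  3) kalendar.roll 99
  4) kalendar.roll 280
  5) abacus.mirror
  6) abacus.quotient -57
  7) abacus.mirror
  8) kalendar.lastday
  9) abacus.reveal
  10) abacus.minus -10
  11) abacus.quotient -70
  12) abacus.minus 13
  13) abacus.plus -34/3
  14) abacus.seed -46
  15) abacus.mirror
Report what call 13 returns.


Answer: -48859/1995

Derivation:
Invoking abacus.minus on x=58, and observe -58.
Using kalendar.pin on d=2065-09-26, and see 2065-09-26.
Now I run kalendar.roll on n=99, and get 2066-01-03.
I run kalendar.roll on n=280, and see 2066-10-10.
Then abacus.mirror, and get 58.
Then abacus.quotient on x=-57, and see -58/57.
Invoking abacus.mirror(), giving 58/57.
Using kalendar.lastday(): 2066-10-31.
I use abacus.reveal, yielding 58/57.
I try abacus.minus on x=-10, → 628/57.
I call abacus.quotient on x=-70, which returns -314/1995.
Calling abacus.minus on x=13, — result: -26249/1995.
Then abacus.plus on x=-34/3: -48859/1995.
I use abacus.seed on x=-46, → -46.
Invoking abacus.mirror, and see 46.


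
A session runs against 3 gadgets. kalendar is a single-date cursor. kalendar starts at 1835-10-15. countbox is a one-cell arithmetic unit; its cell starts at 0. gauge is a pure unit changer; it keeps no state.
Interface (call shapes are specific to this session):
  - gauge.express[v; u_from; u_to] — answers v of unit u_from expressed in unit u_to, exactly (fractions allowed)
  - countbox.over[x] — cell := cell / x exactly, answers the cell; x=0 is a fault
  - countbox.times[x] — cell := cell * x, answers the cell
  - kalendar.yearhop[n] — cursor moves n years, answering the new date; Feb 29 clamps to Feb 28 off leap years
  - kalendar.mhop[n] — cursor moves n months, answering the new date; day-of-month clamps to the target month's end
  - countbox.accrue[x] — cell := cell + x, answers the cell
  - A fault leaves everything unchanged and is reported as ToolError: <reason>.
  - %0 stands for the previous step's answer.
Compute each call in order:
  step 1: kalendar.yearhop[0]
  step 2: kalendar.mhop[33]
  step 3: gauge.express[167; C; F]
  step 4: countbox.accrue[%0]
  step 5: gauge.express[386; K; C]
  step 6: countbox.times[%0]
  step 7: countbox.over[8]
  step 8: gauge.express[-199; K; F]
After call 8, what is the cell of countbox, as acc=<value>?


Then kalendar.yearhop with n: 0, giving 1835-10-15.
Now I run kalendar.mhop with n: 33, giving 1838-07-15.
Using gauge.express with v: 167, u_from: C, u_to: F: 1663/5.
I call countbox.accrue with x: %0: 1663/5.
I invoke gauge.express with v: 386, u_from: K, u_to: C, which returns 2257/20.
Next I call countbox.times with x: %0, — result: 3753391/100.
Now I run countbox.over with x: 8, and see 3753391/800.
I try gauge.express with v: -199, u_from: K, u_to: F, — result: -81787/100.

Answer: acc=3753391/800


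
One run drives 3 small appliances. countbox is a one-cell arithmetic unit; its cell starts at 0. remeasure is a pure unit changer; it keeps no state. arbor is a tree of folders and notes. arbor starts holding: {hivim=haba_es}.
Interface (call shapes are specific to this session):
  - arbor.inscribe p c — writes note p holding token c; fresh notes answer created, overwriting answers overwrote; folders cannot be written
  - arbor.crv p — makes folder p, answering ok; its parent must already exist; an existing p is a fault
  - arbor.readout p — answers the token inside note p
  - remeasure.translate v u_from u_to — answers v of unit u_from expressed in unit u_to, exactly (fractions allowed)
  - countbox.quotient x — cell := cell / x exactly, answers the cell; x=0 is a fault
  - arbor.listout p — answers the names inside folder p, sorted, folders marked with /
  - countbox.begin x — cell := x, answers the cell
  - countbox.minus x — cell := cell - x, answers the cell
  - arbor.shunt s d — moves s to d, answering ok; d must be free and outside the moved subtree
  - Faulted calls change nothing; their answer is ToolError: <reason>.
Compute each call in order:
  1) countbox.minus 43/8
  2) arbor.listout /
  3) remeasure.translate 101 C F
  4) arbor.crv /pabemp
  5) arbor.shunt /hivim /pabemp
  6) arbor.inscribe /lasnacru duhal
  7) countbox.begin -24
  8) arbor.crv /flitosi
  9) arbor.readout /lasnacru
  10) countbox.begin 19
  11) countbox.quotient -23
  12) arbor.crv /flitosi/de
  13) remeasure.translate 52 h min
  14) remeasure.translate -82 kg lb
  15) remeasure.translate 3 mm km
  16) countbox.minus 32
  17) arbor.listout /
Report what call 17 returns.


→ countbox.minus(x: 43/8)
← -43/8
→ arbor.listout(p: /)
← [hivim]
→ remeasure.translate(v: 101, u_from: C, u_to: F)
← 1069/5
→ arbor.crv(p: /pabemp)
← ok
→ arbor.shunt(s: /hivim, d: /pabemp)
← ToolError: exists
→ arbor.inscribe(p: /lasnacru, c: duhal)
← created
→ countbox.begin(x: -24)
← -24
→ arbor.crv(p: /flitosi)
← ok
→ arbor.readout(p: /lasnacru)
← duhal
→ countbox.begin(x: 19)
← 19
→ countbox.quotient(x: -23)
← -19/23
→ arbor.crv(p: /flitosi/de)
← ok
→ remeasure.translate(v: 52, u_from: h, u_to: min)
← 3120
→ remeasure.translate(v: -82, u_from: kg, u_to: lb)
← -8200000000/45359237
→ remeasure.translate(v: 3, u_from: mm, u_to: km)
← 3/1000000
→ countbox.minus(x: 32)
← -755/23
→ arbor.listout(p: /)
← [flitosi/, hivim, lasnacru, pabemp/]

Answer: [flitosi/, hivim, lasnacru, pabemp/]


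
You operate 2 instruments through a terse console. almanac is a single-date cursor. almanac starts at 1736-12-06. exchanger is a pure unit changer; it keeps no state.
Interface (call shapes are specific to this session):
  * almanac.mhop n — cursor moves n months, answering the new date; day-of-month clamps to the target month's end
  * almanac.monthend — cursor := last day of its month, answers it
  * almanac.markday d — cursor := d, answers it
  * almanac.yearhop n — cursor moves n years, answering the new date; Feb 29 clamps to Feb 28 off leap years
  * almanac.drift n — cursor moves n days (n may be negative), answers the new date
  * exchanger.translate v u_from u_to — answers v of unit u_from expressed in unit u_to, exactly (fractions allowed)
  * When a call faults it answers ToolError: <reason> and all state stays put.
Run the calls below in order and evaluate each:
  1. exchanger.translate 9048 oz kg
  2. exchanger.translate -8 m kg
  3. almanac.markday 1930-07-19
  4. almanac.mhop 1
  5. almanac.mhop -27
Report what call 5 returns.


~$ exchanger.translate 9048 oz kg
= 51301297047/200000000
~$ exchanger.translate -8 m kg
= ToolError: incompatible units
~$ almanac.markday 1930-07-19
= 1930-07-19
~$ almanac.mhop 1
= 1930-08-19
~$ almanac.mhop -27
= 1928-05-19

Answer: 1928-05-19


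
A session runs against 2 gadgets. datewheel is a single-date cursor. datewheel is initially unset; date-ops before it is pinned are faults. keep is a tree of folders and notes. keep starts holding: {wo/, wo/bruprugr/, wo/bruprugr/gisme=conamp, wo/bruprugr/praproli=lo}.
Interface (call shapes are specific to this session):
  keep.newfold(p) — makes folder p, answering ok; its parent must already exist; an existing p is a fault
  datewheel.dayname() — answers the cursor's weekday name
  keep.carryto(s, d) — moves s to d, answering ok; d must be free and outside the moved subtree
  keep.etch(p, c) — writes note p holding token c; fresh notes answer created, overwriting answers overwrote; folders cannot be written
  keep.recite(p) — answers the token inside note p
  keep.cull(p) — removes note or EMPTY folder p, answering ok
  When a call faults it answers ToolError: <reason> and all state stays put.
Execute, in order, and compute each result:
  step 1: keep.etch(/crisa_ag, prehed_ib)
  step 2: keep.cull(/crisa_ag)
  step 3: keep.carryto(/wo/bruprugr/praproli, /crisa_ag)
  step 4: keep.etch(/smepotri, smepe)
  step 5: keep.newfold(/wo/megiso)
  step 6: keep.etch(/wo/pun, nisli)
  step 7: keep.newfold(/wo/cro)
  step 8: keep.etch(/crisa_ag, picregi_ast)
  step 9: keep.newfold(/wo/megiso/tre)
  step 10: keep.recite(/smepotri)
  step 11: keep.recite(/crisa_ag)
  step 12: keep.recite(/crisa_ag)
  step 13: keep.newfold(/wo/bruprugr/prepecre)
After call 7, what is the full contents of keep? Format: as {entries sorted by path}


Answer: {crisa_ag=lo, smepotri=smepe, wo/, wo/bruprugr/, wo/bruprugr/gisme=conamp, wo/cro/, wo/megiso/, wo/pun=nisli}

Derivation:
-> keep.etch(p→/crisa_ag, c→prehed_ib)
<- created
-> keep.cull(p→/crisa_ag)
<- ok
-> keep.carryto(s→/wo/bruprugr/praproli, d→/crisa_ag)
<- ok
-> keep.etch(p→/smepotri, c→smepe)
<- created
-> keep.newfold(p→/wo/megiso)
<- ok
-> keep.etch(p→/wo/pun, c→nisli)
<- created
-> keep.newfold(p→/wo/cro)
<- ok
-> keep.etch(p→/crisa_ag, c→picregi_ast)
<- overwrote
-> keep.newfold(p→/wo/megiso/tre)
<- ok
-> keep.recite(p→/smepotri)
<- smepe
-> keep.recite(p→/crisa_ag)
<- picregi_ast
-> keep.recite(p→/crisa_ag)
<- picregi_ast
-> keep.newfold(p→/wo/bruprugr/prepecre)
<- ok
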